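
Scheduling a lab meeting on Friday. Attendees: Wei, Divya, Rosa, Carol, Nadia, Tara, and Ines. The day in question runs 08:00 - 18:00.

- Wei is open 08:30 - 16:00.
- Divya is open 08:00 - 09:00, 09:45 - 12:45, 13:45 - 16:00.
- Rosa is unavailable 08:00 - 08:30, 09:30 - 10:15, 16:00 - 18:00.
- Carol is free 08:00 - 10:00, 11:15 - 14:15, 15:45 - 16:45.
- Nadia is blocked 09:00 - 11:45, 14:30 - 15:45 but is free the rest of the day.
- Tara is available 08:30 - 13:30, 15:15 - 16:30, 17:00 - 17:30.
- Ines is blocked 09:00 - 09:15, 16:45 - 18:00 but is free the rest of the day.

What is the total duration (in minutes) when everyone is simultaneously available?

105

Wei free: 08:30-16:00.
Divya free: 08:00-09:00, 09:45-12:45, 13:45-16:00.
Rosa free: 08:30-09:30, 10:15-16:00 (invert busy blocks within the working day).
Carol free: 08:00-10:00, 11:15-14:15, 15:45-16:45.
Nadia free: 08:00-09:00, 11:45-14:30, 15:45-18:00 (invert busy blocks within the working day).
Tara free: 08:30-13:30, 15:15-16:30, 17:00-17:30.
Ines free: 08:00-09:00, 09:15-16:45 (invert busy blocks within the working day).
Wei ∩ Divya: 08:30-09:00, 09:45-12:45, 13:45-16:00.
Wei ∩ Divya ∩ Rosa: 08:30-09:00, 10:15-12:45, 13:45-16:00.
Wei ∩ Divya ∩ Rosa ∩ Carol: 08:30-09:00, 11:15-12:45, 13:45-14:15, 15:45-16:00.
Wei ∩ Divya ∩ Rosa ∩ Carol ∩ Nadia: 08:30-09:00, 11:45-12:45, 13:45-14:15, 15:45-16:00.
Wei ∩ Divya ∩ Rosa ∩ Carol ∩ Nadia ∩ Tara: 08:30-09:00, 11:45-12:45, 15:45-16:00.
Wei ∩ Divya ∩ Rosa ∩ Carol ∩ Nadia ∩ Tara ∩ Ines: 08:30-09:00, 11:45-12:45, 15:45-16:00.
Those are the intersection windows.
Summing the common windows: 30 + 60 + 15 = 105 minutes.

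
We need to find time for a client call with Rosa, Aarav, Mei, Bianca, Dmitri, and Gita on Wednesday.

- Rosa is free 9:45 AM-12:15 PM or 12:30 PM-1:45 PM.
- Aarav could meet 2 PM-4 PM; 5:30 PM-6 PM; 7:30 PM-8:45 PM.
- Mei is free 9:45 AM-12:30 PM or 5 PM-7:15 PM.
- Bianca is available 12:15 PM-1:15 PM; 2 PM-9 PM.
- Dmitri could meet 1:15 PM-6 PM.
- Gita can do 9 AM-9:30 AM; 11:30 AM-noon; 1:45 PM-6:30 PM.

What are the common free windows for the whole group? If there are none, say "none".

Rosa ∩ Aarav: ∅.
Rosa ∩ Aarav ∩ Mei: ∅.
Rosa ∩ Aarav ∩ Mei ∩ Bianca: ∅.
Rosa ∩ Aarav ∩ Mei ∩ Bianca ∩ Dmitri: ∅.
Rosa ∩ Aarav ∩ Mei ∩ Bianca ∩ Dmitri ∩ Gita: ∅.
There is no time when everyone is free.

none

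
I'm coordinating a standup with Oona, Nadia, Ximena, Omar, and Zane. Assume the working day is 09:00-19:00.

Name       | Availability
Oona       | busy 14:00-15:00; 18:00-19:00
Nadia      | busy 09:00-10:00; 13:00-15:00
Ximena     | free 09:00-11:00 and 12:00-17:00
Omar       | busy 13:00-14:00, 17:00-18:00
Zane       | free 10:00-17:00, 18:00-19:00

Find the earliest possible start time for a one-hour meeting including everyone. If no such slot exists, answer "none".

10:00

Oona free: 09:00-14:00, 15:00-18:00 (invert busy blocks within the working day).
Nadia free: 10:00-13:00, 15:00-19:00 (invert busy blocks within the working day).
Ximena free: 09:00-11:00, 12:00-17:00.
Omar free: 09:00-13:00, 14:00-17:00, 18:00-19:00 (invert busy blocks within the working day).
Zane free: 10:00-17:00, 18:00-19:00.
Oona ∩ Nadia: 10:00-13:00, 15:00-18:00.
Oona ∩ Nadia ∩ Ximena: 10:00-11:00, 12:00-13:00, 15:00-17:00.
Oona ∩ Nadia ∩ Ximena ∩ Omar: 10:00-11:00, 12:00-13:00, 15:00-17:00.
Oona ∩ Nadia ∩ Ximena ∩ Omar ∩ Zane: 10:00-11:00, 12:00-13:00, 15:00-17:00.
The first common window of at least 60 minutes is 10:00-11:00, so the earliest start is 10:00.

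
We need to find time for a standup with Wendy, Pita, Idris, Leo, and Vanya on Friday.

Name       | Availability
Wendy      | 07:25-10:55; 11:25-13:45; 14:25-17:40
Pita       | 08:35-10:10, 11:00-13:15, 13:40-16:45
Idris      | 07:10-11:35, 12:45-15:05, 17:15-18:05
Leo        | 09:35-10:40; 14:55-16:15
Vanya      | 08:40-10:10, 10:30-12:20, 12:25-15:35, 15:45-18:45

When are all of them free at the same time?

09:35-10:10, 14:55-15:05

Wendy ∩ Pita: 08:35-10:10, 11:25-13:15, 13:40-13:45, 14:25-16:45.
Wendy ∩ Pita ∩ Idris: 08:35-10:10, 11:25-11:35, 12:45-13:15, 13:40-13:45, 14:25-15:05.
Wendy ∩ Pita ∩ Idris ∩ Leo: 09:35-10:10, 14:55-15:05.
Wendy ∩ Pita ∩ Idris ∩ Leo ∩ Vanya: 09:35-10:10, 14:55-15:05.
So the common availability across everyone is 09:35-10:10, 14:55-15:05.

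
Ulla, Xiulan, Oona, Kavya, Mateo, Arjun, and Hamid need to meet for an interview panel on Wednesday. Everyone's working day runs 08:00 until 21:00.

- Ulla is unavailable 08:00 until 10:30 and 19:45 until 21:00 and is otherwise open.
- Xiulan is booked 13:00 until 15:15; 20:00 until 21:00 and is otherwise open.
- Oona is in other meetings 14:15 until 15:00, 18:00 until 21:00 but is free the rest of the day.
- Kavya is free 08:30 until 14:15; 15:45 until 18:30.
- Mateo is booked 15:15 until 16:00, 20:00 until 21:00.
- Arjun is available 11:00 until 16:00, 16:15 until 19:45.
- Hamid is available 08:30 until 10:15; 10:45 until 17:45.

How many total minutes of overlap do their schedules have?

Ulla free: 10:30-19:45 (invert busy blocks within the working day).
Xiulan free: 08:00-13:00, 15:15-20:00 (invert busy blocks within the working day).
Oona free: 08:00-14:15, 15:00-18:00 (invert busy blocks within the working day).
Kavya free: 08:30-14:15, 15:45-18:30.
Mateo free: 08:00-15:15, 16:00-20:00 (invert busy blocks within the working day).
Arjun free: 11:00-16:00, 16:15-19:45.
Hamid free: 08:30-10:15, 10:45-17:45.
Ulla ∩ Xiulan: 10:30-13:00, 15:15-19:45.
Ulla ∩ Xiulan ∩ Oona: 10:30-13:00, 15:15-18:00.
Ulla ∩ Xiulan ∩ Oona ∩ Kavya: 10:30-13:00, 15:45-18:00.
Ulla ∩ Xiulan ∩ Oona ∩ Kavya ∩ Mateo: 10:30-13:00, 16:00-18:00.
Ulla ∩ Xiulan ∩ Oona ∩ Kavya ∩ Mateo ∩ Arjun: 11:00-13:00, 16:15-18:00.
Ulla ∩ Xiulan ∩ Oona ∩ Kavya ∩ Mateo ∩ Arjun ∩ Hamid: 11:00-13:00, 16:15-17:45.
Summing the common windows: 120 + 90 = 210 minutes.

210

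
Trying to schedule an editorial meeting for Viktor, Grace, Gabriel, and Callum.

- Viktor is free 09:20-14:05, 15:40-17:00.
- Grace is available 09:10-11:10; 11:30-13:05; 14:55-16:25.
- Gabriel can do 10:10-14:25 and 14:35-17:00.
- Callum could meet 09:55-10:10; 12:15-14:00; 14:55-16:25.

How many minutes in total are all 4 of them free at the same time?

95

Viktor ∩ Grace: 09:20-11:10, 11:30-13:05, 15:40-16:25.
Viktor ∩ Grace ∩ Gabriel: 10:10-11:10, 11:30-13:05, 15:40-16:25.
Viktor ∩ Grace ∩ Gabriel ∩ Callum: 12:15-13:05, 15:40-16:25.
Those are the intersection windows.
Summing the common windows: 50 + 45 = 95 minutes.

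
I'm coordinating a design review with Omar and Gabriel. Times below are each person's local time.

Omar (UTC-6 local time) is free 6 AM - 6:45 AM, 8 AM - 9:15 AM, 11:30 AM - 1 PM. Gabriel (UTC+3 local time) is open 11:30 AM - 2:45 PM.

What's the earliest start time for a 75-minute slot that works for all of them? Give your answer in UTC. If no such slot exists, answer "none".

none

Omar in UTC: 12:00-12:45, 14:00-15:15, 17:30-19:00 (add 6h to convert from UTC-6).
Gabriel in UTC: 08:30-11:45 (subtract 3h to convert from UTC+3).
Omar ∩ Gabriel: ∅.
There is no time when everyone is free.
No common window is at least 75 minutes long.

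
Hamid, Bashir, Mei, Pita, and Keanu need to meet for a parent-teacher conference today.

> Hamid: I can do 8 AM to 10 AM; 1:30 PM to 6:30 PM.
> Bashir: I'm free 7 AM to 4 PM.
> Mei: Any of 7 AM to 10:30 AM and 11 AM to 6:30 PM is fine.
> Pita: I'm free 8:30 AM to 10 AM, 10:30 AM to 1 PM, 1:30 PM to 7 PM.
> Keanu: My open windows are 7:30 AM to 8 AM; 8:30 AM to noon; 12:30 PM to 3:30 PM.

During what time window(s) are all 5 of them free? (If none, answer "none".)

08:30-10:00, 13:30-15:30

Hamid ∩ Bashir: 08:00-10:00, 13:30-16:00.
Hamid ∩ Bashir ∩ Mei: 08:00-10:00, 13:30-16:00.
Hamid ∩ Bashir ∩ Mei ∩ Pita: 08:30-10:00, 13:30-16:00.
Hamid ∩ Bashir ∩ Mei ∩ Pita ∩ Keanu: 08:30-10:00, 13:30-15:30.
Those are the intersection windows.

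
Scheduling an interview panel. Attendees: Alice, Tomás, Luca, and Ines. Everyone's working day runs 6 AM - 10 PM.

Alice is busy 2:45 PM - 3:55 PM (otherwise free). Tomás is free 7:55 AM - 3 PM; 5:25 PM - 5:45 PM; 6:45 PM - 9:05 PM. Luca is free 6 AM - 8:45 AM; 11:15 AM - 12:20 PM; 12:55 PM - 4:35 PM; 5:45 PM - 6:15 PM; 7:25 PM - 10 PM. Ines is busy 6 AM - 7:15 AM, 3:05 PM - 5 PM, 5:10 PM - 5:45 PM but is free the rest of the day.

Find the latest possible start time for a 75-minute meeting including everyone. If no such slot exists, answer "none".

Alice free: 06:00-14:45, 15:55-22:00 (invert busy blocks within the working day).
Tomás free: 07:55-15:00, 17:25-17:45, 18:45-21:05.
Luca free: 06:00-08:45, 11:15-12:20, 12:55-16:35, 17:45-18:15, 19:25-22:00.
Ines free: 07:15-15:05, 17:00-17:10, 17:45-22:00 (invert busy blocks within the working day).
Alice ∩ Tomás: 07:55-14:45, 17:25-17:45, 18:45-21:05.
Alice ∩ Tomás ∩ Luca: 07:55-08:45, 11:15-12:20, 12:55-14:45, 19:25-21:05.
Alice ∩ Tomás ∩ Luca ∩ Ines: 07:55-08:45, 11:15-12:20, 12:55-14:45, 19:25-21:05.
The last common window of at least 75 minutes is 19:25-21:05; a 75-minute meeting can start as late as 19:50 and still end by 21:05.

19:50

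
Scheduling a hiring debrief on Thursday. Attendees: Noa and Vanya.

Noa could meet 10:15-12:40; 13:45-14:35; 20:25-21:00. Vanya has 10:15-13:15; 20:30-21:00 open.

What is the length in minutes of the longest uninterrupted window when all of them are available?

145

Noa ∩ Vanya: 10:15-12:40, 20:30-21:00.
The longest is 10:15-12:40 at 145 minutes.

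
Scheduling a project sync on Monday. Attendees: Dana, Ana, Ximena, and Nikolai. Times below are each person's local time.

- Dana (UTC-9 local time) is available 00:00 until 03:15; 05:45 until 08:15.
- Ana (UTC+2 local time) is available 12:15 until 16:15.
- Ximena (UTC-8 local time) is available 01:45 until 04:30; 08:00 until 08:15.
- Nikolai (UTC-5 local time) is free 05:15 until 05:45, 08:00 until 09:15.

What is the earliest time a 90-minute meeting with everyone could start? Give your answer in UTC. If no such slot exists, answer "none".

none

Dana in UTC: 09:00-12:15, 14:45-17:15 (add 9h to convert from UTC-9).
Ana in UTC: 10:15-14:15 (subtract 2h to convert from UTC+2).
Ximena in UTC: 09:45-12:30, 16:00-16:15 (add 8h to convert from UTC-8).
Nikolai in UTC: 10:15-10:45, 13:00-14:15 (add 5h to convert from UTC-5).
Dana ∩ Ana: 10:15-12:15.
Dana ∩ Ana ∩ Ximena: 10:15-12:15.
Dana ∩ Ana ∩ Ximena ∩ Nikolai: 10:15-10:45.
Those are the intersection windows.
No common window is at least 90 minutes long.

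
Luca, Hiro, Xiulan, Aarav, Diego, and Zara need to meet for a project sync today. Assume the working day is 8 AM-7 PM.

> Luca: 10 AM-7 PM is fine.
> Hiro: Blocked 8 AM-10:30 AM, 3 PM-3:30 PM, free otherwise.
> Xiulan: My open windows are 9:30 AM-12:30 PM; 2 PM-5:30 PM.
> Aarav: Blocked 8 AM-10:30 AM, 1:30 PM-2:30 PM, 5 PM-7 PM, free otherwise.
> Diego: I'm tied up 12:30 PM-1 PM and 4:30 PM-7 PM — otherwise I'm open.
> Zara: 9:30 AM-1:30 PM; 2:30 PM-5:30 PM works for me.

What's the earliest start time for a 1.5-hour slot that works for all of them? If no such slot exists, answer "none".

10:30

Luca free: 10:00-19:00.
Hiro free: 10:30-15:00, 15:30-19:00 (invert busy blocks within the working day).
Xiulan free: 09:30-12:30, 14:00-17:30.
Aarav free: 10:30-13:30, 14:30-17:00 (invert busy blocks within the working day).
Diego free: 08:00-12:30, 13:00-16:30 (invert busy blocks within the working day).
Zara free: 09:30-13:30, 14:30-17:30.
Luca ∩ Hiro: 10:30-15:00, 15:30-19:00.
Luca ∩ Hiro ∩ Xiulan: 10:30-12:30, 14:00-15:00, 15:30-17:30.
Luca ∩ Hiro ∩ Xiulan ∩ Aarav: 10:30-12:30, 14:30-15:00, 15:30-17:00.
Luca ∩ Hiro ∩ Xiulan ∩ Aarav ∩ Diego: 10:30-12:30, 14:30-15:00, 15:30-16:30.
Luca ∩ Hiro ∩ Xiulan ∩ Aarav ∩ Diego ∩ Zara: 10:30-12:30, 14:30-15:00, 15:30-16:30.
The first common window of at least 90 minutes is 10:30-12:30, so the earliest start is 10:30.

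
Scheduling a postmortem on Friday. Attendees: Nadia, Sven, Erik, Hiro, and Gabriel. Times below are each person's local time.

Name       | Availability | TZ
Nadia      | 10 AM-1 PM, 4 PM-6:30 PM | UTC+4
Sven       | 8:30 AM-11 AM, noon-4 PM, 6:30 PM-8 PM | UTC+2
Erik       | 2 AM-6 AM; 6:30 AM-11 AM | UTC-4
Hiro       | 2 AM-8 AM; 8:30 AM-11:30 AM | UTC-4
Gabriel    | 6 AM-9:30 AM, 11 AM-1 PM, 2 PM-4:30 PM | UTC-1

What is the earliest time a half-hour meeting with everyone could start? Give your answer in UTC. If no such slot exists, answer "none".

Nadia in UTC: 06:00-09:00, 12:00-14:30 (subtract 4h to convert from UTC+4).
Sven in UTC: 06:30-09:00, 10:00-14:00, 16:30-18:00 (subtract 2h to convert from UTC+2).
Erik in UTC: 06:00-10:00, 10:30-15:00 (add 4h to convert from UTC-4).
Hiro in UTC: 06:00-12:00, 12:30-15:30 (add 4h to convert from UTC-4).
Gabriel in UTC: 07:00-10:30, 12:00-14:00, 15:00-17:30 (add 1h to convert from UTC-1).
Nadia ∩ Sven: 06:30-09:00, 12:00-14:00.
Nadia ∩ Sven ∩ Erik: 06:30-09:00, 12:00-14:00.
Nadia ∩ Sven ∩ Erik ∩ Hiro: 06:30-09:00, 12:30-14:00.
Nadia ∩ Sven ∩ Erik ∩ Hiro ∩ Gabriel: 07:00-09:00, 12:30-14:00.
So the common availability across everyone is 07:00-09:00, 12:30-14:00.
The first common window of at least 30 minutes is 07:00-09:00, so the earliest start is 07:00.

07:00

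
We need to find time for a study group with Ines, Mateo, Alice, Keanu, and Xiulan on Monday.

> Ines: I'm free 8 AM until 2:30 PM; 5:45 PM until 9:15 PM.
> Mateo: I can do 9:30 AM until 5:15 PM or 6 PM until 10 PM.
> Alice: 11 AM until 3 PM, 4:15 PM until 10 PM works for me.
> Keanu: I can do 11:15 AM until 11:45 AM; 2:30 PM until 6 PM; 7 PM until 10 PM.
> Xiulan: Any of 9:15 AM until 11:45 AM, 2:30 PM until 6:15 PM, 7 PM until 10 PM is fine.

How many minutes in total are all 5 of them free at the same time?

Ines ∩ Mateo: 09:30-14:30, 18:00-21:15.
Ines ∩ Mateo ∩ Alice: 11:00-14:30, 18:00-21:15.
Ines ∩ Mateo ∩ Alice ∩ Keanu: 11:15-11:45, 19:00-21:15.
Ines ∩ Mateo ∩ Alice ∩ Keanu ∩ Xiulan: 11:15-11:45, 19:00-21:15.
Summing the common windows: 30 + 135 = 165 minutes.

165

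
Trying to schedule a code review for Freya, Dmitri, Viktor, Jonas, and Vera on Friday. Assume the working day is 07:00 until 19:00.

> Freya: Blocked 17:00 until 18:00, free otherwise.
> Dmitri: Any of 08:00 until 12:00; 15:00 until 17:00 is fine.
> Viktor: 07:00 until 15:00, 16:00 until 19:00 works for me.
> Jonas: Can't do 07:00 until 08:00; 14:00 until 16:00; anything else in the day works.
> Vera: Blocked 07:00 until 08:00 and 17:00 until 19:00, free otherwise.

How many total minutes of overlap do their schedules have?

300

Freya free: 07:00-17:00, 18:00-19:00 (invert busy blocks within the working day).
Dmitri free: 08:00-12:00, 15:00-17:00.
Viktor free: 07:00-15:00, 16:00-19:00.
Jonas free: 08:00-14:00, 16:00-19:00 (invert busy blocks within the working day).
Vera free: 08:00-17:00 (invert busy blocks within the working day).
Freya ∩ Dmitri: 08:00-12:00, 15:00-17:00.
Freya ∩ Dmitri ∩ Viktor: 08:00-12:00, 16:00-17:00.
Freya ∩ Dmitri ∩ Viktor ∩ Jonas: 08:00-12:00, 16:00-17:00.
Freya ∩ Dmitri ∩ Viktor ∩ Jonas ∩ Vera: 08:00-12:00, 16:00-17:00.
Summing the common windows: 240 + 60 = 300 minutes.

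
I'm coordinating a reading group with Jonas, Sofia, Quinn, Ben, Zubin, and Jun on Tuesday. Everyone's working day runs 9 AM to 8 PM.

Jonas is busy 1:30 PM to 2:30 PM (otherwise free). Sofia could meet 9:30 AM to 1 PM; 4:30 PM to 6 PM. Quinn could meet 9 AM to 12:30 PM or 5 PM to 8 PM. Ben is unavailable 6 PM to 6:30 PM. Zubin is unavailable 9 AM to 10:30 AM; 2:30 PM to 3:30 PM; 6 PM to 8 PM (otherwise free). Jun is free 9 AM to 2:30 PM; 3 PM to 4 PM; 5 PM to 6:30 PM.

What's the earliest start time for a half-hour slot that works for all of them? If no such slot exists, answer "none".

Jonas free: 09:00-13:30, 14:30-20:00 (invert busy blocks within the working day).
Sofia free: 09:30-13:00, 16:30-18:00.
Quinn free: 09:00-12:30, 17:00-20:00.
Ben free: 09:00-18:00, 18:30-20:00 (invert busy blocks within the working day).
Zubin free: 10:30-14:30, 15:30-18:00 (invert busy blocks within the working day).
Jun free: 09:00-14:30, 15:00-16:00, 17:00-18:30.
Jonas ∩ Sofia: 09:30-13:00, 16:30-18:00.
Jonas ∩ Sofia ∩ Quinn: 09:30-12:30, 17:00-18:00.
Jonas ∩ Sofia ∩ Quinn ∩ Ben: 09:30-12:30, 17:00-18:00.
Jonas ∩ Sofia ∩ Quinn ∩ Ben ∩ Zubin: 10:30-12:30, 17:00-18:00.
Jonas ∩ Sofia ∩ Quinn ∩ Ben ∩ Zubin ∩ Jun: 10:30-12:30, 17:00-18:00.
The first common window of at least 30 minutes is 10:30-12:30, so the earliest start is 10:30.

10:30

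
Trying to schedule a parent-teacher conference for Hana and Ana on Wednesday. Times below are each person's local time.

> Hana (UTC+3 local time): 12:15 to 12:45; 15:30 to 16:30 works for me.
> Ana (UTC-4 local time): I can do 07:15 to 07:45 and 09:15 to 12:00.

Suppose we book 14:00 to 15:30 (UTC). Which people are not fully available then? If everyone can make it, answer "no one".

Hana in UTC: 09:15-09:45, 12:30-13:30 (subtract 3h to convert from UTC+3).
Ana in UTC: 11:15-11:45, 13:15-16:00 (add 4h to convert from UTC-4).
Hana: not fully free for 14:00-15:30. Ana: free for 14:00-15:30.

Hana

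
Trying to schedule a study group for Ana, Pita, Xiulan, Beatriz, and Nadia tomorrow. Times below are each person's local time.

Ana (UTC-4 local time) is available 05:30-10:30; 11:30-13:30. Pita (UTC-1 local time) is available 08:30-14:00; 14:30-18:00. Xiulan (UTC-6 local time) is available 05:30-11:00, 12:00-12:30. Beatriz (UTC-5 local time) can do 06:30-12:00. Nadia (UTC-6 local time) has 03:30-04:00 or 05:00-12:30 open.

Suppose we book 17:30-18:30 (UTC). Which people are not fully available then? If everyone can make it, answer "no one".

Ana, Beatriz, Xiulan

Ana in UTC: 09:30-14:30, 15:30-17:30 (add 4h to convert from UTC-4).
Pita in UTC: 09:30-15:00, 15:30-19:00 (add 1h to convert from UTC-1).
Xiulan in UTC: 11:30-17:00, 18:00-18:30 (add 6h to convert from UTC-6).
Beatriz in UTC: 11:30-17:00 (add 5h to convert from UTC-5).
Nadia in UTC: 09:30-10:00, 11:00-18:30 (add 6h to convert from UTC-6).
Ana: not fully free for 17:30-18:30. Pita: free for 17:30-18:30. Xiulan: not fully free for 17:30-18:30. Beatriz: not fully free for 17:30-18:30. Nadia: free for 17:30-18:30.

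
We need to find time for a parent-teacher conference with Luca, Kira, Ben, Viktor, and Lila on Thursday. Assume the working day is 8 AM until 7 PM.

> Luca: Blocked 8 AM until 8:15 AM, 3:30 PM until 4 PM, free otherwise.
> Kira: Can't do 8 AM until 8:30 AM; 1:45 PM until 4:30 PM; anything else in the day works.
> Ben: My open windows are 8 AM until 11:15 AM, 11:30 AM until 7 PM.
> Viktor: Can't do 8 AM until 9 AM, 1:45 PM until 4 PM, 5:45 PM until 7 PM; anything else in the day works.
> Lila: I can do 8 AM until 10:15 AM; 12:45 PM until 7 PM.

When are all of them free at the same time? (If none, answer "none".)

09:00-10:15, 12:45-13:45, 16:30-17:45

Luca free: 08:15-15:30, 16:00-19:00 (invert busy blocks within the working day).
Kira free: 08:30-13:45, 16:30-19:00 (invert busy blocks within the working day).
Ben free: 08:00-11:15, 11:30-19:00.
Viktor free: 09:00-13:45, 16:00-17:45 (invert busy blocks within the working day).
Lila free: 08:00-10:15, 12:45-19:00.
Luca ∩ Kira: 08:30-13:45, 16:30-19:00.
Luca ∩ Kira ∩ Ben: 08:30-11:15, 11:30-13:45, 16:30-19:00.
Luca ∩ Kira ∩ Ben ∩ Viktor: 09:00-11:15, 11:30-13:45, 16:30-17:45.
Luca ∩ Kira ∩ Ben ∩ Viktor ∩ Lila: 09:00-10:15, 12:45-13:45, 16:30-17:45.
So the common availability across everyone is 09:00-10:15, 12:45-13:45, 16:30-17:45.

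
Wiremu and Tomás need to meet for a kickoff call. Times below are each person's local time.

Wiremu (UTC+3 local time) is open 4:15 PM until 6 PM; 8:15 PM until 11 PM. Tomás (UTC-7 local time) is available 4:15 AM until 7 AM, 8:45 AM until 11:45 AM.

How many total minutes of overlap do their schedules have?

Wiremu in UTC: 13:15-15:00, 17:15-20:00 (subtract 3h to convert from UTC+3).
Tomás in UTC: 11:15-14:00, 15:45-18:45 (add 7h to convert from UTC-7).
Wiremu ∩ Tomás: 13:15-14:00, 17:15-18:45.
Summing the common windows: 45 + 90 = 135 minutes.

135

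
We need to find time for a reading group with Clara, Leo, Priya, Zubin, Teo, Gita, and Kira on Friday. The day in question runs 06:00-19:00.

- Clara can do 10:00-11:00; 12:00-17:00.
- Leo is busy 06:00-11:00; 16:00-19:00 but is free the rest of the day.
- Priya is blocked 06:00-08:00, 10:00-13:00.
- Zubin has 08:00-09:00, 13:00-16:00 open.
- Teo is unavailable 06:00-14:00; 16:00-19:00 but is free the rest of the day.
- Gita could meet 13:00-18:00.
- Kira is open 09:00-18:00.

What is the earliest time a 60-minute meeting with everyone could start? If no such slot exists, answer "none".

14:00

Clara free: 10:00-11:00, 12:00-17:00.
Leo free: 11:00-16:00 (invert busy blocks within the working day).
Priya free: 08:00-10:00, 13:00-19:00 (invert busy blocks within the working day).
Zubin free: 08:00-09:00, 13:00-16:00.
Teo free: 14:00-16:00 (invert busy blocks within the working day).
Gita free: 13:00-18:00.
Kira free: 09:00-18:00.
Clara ∩ Leo: 12:00-16:00.
Clara ∩ Leo ∩ Priya: 13:00-16:00.
Clara ∩ Leo ∩ Priya ∩ Zubin: 13:00-16:00.
Clara ∩ Leo ∩ Priya ∩ Zubin ∩ Teo: 14:00-16:00.
Clara ∩ Leo ∩ Priya ∩ Zubin ∩ Teo ∩ Gita: 14:00-16:00.
Clara ∩ Leo ∩ Priya ∩ Zubin ∩ Teo ∩ Gita ∩ Kira: 14:00-16:00.
Those are the intersection windows.
The first common window of at least 60 minutes is 14:00-16:00, so the earliest start is 14:00.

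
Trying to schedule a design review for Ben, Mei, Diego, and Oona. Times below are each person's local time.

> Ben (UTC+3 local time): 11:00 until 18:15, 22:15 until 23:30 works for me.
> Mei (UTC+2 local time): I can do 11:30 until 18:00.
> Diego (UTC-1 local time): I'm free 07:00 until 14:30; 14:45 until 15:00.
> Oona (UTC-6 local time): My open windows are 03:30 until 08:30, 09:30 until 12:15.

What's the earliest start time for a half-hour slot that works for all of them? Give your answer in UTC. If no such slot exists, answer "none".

Ben in UTC: 08:00-15:15, 19:15-20:30 (subtract 3h to convert from UTC+3).
Mei in UTC: 09:30-16:00 (subtract 2h to convert from UTC+2).
Diego in UTC: 08:00-15:30, 15:45-16:00 (add 1h to convert from UTC-1).
Oona in UTC: 09:30-14:30, 15:30-18:15 (add 6h to convert from UTC-6).
Ben ∩ Mei: 09:30-15:15.
Ben ∩ Mei ∩ Diego: 09:30-15:15.
Ben ∩ Mei ∩ Diego ∩ Oona: 09:30-14:30.
The first common window of at least 30 minutes is 09:30-14:30, so the earliest start is 09:30.

09:30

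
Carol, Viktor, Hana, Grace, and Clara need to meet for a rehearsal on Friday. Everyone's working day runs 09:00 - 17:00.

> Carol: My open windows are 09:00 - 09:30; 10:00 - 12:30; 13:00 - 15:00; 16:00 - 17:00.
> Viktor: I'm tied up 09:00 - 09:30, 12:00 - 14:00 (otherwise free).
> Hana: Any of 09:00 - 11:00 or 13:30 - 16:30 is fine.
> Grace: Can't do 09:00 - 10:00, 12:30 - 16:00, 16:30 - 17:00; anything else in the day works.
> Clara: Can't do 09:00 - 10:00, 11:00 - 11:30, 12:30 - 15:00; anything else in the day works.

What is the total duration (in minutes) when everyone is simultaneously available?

Carol free: 09:00-09:30, 10:00-12:30, 13:00-15:00, 16:00-17:00.
Viktor free: 09:30-12:00, 14:00-17:00 (invert busy blocks within the working day).
Hana free: 09:00-11:00, 13:30-16:30.
Grace free: 10:00-12:30, 16:00-16:30 (invert busy blocks within the working day).
Clara free: 10:00-11:00, 11:30-12:30, 15:00-17:00 (invert busy blocks within the working day).
Carol ∩ Viktor: 10:00-12:00, 14:00-15:00, 16:00-17:00.
Carol ∩ Viktor ∩ Hana: 10:00-11:00, 14:00-15:00, 16:00-16:30.
Carol ∩ Viktor ∩ Hana ∩ Grace: 10:00-11:00, 16:00-16:30.
Carol ∩ Viktor ∩ Hana ∩ Grace ∩ Clara: 10:00-11:00, 16:00-16:30.
So the common availability across everyone is 10:00-11:00, 16:00-16:30.
Summing the common windows: 60 + 30 = 90 minutes.

90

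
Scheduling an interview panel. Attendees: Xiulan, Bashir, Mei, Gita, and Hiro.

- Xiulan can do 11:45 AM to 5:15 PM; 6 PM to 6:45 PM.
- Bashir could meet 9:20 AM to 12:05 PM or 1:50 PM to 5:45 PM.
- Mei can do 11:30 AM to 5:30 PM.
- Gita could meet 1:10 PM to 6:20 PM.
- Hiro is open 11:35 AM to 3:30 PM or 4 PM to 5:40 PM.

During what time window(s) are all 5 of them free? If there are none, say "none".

Xiulan ∩ Bashir: 11:45-12:05, 13:50-17:15.
Xiulan ∩ Bashir ∩ Mei: 11:45-12:05, 13:50-17:15.
Xiulan ∩ Bashir ∩ Mei ∩ Gita: 13:50-17:15.
Xiulan ∩ Bashir ∩ Mei ∩ Gita ∩ Hiro: 13:50-15:30, 16:00-17:15.

13:50-15:30, 16:00-17:15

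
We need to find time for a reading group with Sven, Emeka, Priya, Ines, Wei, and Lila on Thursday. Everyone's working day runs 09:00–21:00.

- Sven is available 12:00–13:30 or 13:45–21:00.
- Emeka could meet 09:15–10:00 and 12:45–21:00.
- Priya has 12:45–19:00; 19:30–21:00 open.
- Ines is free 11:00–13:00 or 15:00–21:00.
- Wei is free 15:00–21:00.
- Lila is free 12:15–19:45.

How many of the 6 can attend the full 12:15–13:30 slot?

Sven and Lila can make the full 12:15-13:30 slot — that's 2.

2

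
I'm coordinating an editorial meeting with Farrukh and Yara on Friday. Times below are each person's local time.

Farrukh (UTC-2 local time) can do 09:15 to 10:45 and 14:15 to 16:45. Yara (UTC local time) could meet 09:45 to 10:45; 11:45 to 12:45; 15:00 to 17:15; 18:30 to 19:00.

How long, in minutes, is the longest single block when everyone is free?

Farrukh in UTC: 11:15-12:45, 16:15-18:45 (add 2h to convert from UTC-2).
Yara in UTC: 09:45-10:45, 11:45-12:45, 15:00-17:15, 18:30-19:00.
Farrukh ∩ Yara: 11:45-12:45, 16:15-17:15, 18:30-18:45.
So the common availability across everyone is 11:45-12:45, 16:15-17:15, 18:30-18:45.
The longest is 11:45-12:45 at 60 minutes.

60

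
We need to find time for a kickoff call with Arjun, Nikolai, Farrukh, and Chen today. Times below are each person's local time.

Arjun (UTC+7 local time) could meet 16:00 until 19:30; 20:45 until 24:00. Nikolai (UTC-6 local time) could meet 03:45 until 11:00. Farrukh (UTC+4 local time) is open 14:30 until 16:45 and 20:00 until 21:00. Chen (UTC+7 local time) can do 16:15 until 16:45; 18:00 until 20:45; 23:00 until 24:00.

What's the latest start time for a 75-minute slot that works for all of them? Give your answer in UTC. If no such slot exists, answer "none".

Arjun in UTC: 09:00-12:30, 13:45-17:00 (subtract 7h to convert from UTC+7).
Nikolai in UTC: 09:45-17:00 (add 6h to convert from UTC-6).
Farrukh in UTC: 10:30-12:45, 16:00-17:00 (subtract 4h to convert from UTC+4).
Chen in UTC: 09:15-09:45, 11:00-13:45, 16:00-17:00 (subtract 7h to convert from UTC+7).
Arjun ∩ Nikolai: 09:45-12:30, 13:45-17:00.
Arjun ∩ Nikolai ∩ Farrukh: 10:30-12:30, 16:00-17:00.
Arjun ∩ Nikolai ∩ Farrukh ∩ Chen: 11:00-12:30, 16:00-17:00.
The last common window of at least 75 minutes is 11:00-12:30; a 75-minute meeting can start as late as 11:15 and still end by 12:30.

11:15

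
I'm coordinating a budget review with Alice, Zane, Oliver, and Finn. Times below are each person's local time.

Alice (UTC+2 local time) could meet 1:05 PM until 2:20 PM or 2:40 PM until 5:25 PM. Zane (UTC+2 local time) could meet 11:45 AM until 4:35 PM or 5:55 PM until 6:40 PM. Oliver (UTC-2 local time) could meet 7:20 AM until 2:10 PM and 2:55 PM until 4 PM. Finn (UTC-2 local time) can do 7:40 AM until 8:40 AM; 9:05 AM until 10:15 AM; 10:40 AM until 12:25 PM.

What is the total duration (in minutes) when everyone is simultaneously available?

175

Alice in UTC: 11:05-12:20, 12:40-15:25 (subtract 2h to convert from UTC+2).
Zane in UTC: 09:45-14:35, 15:55-16:40 (subtract 2h to convert from UTC+2).
Oliver in UTC: 09:20-16:10, 16:55-18:00 (add 2h to convert from UTC-2).
Finn in UTC: 09:40-10:40, 11:05-12:15, 12:40-14:25 (add 2h to convert from UTC-2).
Alice ∩ Zane: 11:05-12:20, 12:40-14:35.
Alice ∩ Zane ∩ Oliver: 11:05-12:20, 12:40-14:35.
Alice ∩ Zane ∩ Oliver ∩ Finn: 11:05-12:15, 12:40-14:25.
Summing the common windows: 70 + 105 = 175 minutes.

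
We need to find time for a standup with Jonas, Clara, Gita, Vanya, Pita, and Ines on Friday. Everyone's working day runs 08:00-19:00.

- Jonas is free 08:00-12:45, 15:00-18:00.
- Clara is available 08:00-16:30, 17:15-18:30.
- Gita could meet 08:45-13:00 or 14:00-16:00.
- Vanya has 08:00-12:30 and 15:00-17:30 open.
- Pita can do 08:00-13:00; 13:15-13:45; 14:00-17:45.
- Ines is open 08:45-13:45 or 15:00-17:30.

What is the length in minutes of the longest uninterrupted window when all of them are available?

225

Jonas ∩ Clara: 08:00-12:45, 15:00-16:30, 17:15-18:00.
Jonas ∩ Clara ∩ Gita: 08:45-12:45, 15:00-16:00.
Jonas ∩ Clara ∩ Gita ∩ Vanya: 08:45-12:30, 15:00-16:00.
Jonas ∩ Clara ∩ Gita ∩ Vanya ∩ Pita: 08:45-12:30, 15:00-16:00.
Jonas ∩ Clara ∩ Gita ∩ Vanya ∩ Pita ∩ Ines: 08:45-12:30, 15:00-16:00.
The longest is 08:45-12:30 at 225 minutes.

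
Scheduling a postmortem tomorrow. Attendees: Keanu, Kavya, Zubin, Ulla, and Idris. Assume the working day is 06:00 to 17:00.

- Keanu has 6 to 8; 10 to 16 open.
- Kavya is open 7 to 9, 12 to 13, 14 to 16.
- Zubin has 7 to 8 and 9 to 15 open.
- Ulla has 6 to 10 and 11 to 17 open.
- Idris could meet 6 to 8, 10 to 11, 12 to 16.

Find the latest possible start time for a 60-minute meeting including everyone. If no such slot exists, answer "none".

Keanu ∩ Kavya: 07:00-08:00, 12:00-13:00, 14:00-16:00.
Keanu ∩ Kavya ∩ Zubin: 07:00-08:00, 12:00-13:00, 14:00-15:00.
Keanu ∩ Kavya ∩ Zubin ∩ Ulla: 07:00-08:00, 12:00-13:00, 14:00-15:00.
Keanu ∩ Kavya ∩ Zubin ∩ Ulla ∩ Idris: 07:00-08:00, 12:00-13:00, 14:00-15:00.
So the common availability across everyone is 07:00-08:00, 12:00-13:00, 14:00-15:00.
The last common window of at least 60 minutes is 14:00-15:00; a 60-minute meeting can start as late as 14:00 and still end by 15:00.

14:00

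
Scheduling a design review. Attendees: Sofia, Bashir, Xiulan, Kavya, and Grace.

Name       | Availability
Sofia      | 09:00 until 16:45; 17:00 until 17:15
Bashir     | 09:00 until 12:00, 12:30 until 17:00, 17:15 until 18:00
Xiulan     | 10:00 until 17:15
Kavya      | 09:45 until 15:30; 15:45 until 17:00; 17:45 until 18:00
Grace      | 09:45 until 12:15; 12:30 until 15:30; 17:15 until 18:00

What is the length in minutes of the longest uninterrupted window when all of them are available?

180

Sofia ∩ Bashir: 09:00-12:00, 12:30-16:45.
Sofia ∩ Bashir ∩ Xiulan: 10:00-12:00, 12:30-16:45.
Sofia ∩ Bashir ∩ Xiulan ∩ Kavya: 10:00-12:00, 12:30-15:30, 15:45-16:45.
Sofia ∩ Bashir ∩ Xiulan ∩ Kavya ∩ Grace: 10:00-12:00, 12:30-15:30.
The longest is 12:30-15:30 at 180 minutes.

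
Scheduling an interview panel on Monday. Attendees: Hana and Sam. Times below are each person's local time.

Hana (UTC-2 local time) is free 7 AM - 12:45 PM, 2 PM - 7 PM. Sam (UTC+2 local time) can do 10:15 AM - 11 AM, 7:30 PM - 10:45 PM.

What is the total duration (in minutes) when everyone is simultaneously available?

195

Hana in UTC: 09:00-14:45, 16:00-21:00 (add 2h to convert from UTC-2).
Sam in UTC: 08:15-09:00, 17:30-20:45 (subtract 2h to convert from UTC+2).
Hana ∩ Sam: 17:30-20:45.
That's a single block of 195 minutes.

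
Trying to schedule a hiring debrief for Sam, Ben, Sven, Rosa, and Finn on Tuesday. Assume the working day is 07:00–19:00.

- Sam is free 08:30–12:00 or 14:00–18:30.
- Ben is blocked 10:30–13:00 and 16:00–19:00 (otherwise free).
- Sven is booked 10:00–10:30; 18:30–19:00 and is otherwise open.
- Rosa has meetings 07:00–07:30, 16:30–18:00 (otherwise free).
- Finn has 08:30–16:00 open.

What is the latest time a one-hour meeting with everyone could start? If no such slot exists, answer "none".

Sam free: 08:30-12:00, 14:00-18:30.
Ben free: 07:00-10:30, 13:00-16:00 (invert busy blocks within the working day).
Sven free: 07:00-10:00, 10:30-18:30 (invert busy blocks within the working day).
Rosa free: 07:30-16:30, 18:00-19:00 (invert busy blocks within the working day).
Finn free: 08:30-16:00.
Sam ∩ Ben: 08:30-10:30, 14:00-16:00.
Sam ∩ Ben ∩ Sven: 08:30-10:00, 14:00-16:00.
Sam ∩ Ben ∩ Sven ∩ Rosa: 08:30-10:00, 14:00-16:00.
Sam ∩ Ben ∩ Sven ∩ Rosa ∩ Finn: 08:30-10:00, 14:00-16:00.
The last common window of at least 60 minutes is 14:00-16:00; a 60-minute meeting can start as late as 15:00 and still end by 16:00.

15:00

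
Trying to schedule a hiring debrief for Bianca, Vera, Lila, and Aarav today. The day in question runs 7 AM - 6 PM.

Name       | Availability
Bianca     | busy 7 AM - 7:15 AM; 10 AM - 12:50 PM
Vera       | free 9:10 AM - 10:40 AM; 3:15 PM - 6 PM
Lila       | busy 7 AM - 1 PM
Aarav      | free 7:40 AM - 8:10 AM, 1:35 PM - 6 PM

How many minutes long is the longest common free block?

165

Bianca free: 07:15-10:00, 12:50-18:00 (invert busy blocks within the working day).
Vera free: 09:10-10:40, 15:15-18:00.
Lila free: 13:00-18:00 (invert busy blocks within the working day).
Aarav free: 07:40-08:10, 13:35-18:00.
Bianca ∩ Vera: 09:10-10:00, 15:15-18:00.
Bianca ∩ Vera ∩ Lila: 15:15-18:00.
Bianca ∩ Vera ∩ Lila ∩ Aarav: 15:15-18:00.
The longest is 15:15-18:00 at 165 minutes.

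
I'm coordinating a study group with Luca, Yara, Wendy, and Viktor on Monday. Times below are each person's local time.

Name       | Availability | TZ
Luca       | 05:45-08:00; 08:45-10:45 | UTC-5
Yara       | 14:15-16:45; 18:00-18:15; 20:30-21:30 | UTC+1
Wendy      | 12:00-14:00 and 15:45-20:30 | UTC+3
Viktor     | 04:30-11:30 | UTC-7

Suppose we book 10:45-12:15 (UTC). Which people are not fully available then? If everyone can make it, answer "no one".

Luca in UTC: 10:45-13:00, 13:45-15:45 (add 5h to convert from UTC-5).
Yara in UTC: 13:15-15:45, 17:00-17:15, 19:30-20:30 (subtract 1h to convert from UTC+1).
Wendy in UTC: 09:00-11:00, 12:45-17:30 (subtract 3h to convert from UTC+3).
Viktor in UTC: 11:30-18:30 (add 7h to convert from UTC-7).
Luca: free for 10:45-12:15. Yara: not fully free for 10:45-12:15. Wendy: not fully free for 10:45-12:15. Viktor: not fully free for 10:45-12:15.

Viktor, Wendy, Yara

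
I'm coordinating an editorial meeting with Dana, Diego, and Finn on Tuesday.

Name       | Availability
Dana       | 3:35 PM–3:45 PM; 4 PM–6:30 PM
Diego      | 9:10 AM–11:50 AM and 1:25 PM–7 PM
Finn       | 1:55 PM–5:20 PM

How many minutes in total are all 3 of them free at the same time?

Dana ∩ Diego: 15:35-15:45, 16:00-18:30.
Dana ∩ Diego ∩ Finn: 15:35-15:45, 16:00-17:20.
Those are the intersection windows.
Summing the common windows: 10 + 80 = 90 minutes.

90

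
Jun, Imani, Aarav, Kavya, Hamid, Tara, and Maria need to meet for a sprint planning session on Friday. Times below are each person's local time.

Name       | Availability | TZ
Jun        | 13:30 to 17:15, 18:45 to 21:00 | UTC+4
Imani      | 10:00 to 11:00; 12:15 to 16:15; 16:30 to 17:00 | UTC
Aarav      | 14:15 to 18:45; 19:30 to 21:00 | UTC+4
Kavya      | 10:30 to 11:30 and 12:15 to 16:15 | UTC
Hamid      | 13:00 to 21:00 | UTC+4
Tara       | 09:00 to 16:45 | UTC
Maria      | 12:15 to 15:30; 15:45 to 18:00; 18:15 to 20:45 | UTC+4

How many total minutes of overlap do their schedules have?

135

Jun in UTC: 09:30-13:15, 14:45-17:00 (subtract 4h to convert from UTC+4).
Imani in UTC: 10:00-11:00, 12:15-16:15, 16:30-17:00.
Aarav in UTC: 10:15-14:45, 15:30-17:00 (subtract 4h to convert from UTC+4).
Kavya in UTC: 10:30-11:30, 12:15-16:15.
Hamid in UTC: 09:00-17:00 (subtract 4h to convert from UTC+4).
Tara in UTC: 09:00-16:45.
Maria in UTC: 08:15-11:30, 11:45-14:00, 14:15-16:45 (subtract 4h to convert from UTC+4).
Jun ∩ Imani: 10:00-11:00, 12:15-13:15, 14:45-16:15, 16:30-17:00.
Jun ∩ Imani ∩ Aarav: 10:15-11:00, 12:15-13:15, 15:30-16:15, 16:30-17:00.
Jun ∩ Imani ∩ Aarav ∩ Kavya: 10:30-11:00, 12:15-13:15, 15:30-16:15.
Jun ∩ Imani ∩ Aarav ∩ Kavya ∩ Hamid: 10:30-11:00, 12:15-13:15, 15:30-16:15.
Jun ∩ Imani ∩ Aarav ∩ Kavya ∩ Hamid ∩ Tara: 10:30-11:00, 12:15-13:15, 15:30-16:15.
Jun ∩ Imani ∩ Aarav ∩ Kavya ∩ Hamid ∩ Tara ∩ Maria: 10:30-11:00, 12:15-13:15, 15:30-16:15.
Summing the common windows: 30 + 60 + 45 = 135 minutes.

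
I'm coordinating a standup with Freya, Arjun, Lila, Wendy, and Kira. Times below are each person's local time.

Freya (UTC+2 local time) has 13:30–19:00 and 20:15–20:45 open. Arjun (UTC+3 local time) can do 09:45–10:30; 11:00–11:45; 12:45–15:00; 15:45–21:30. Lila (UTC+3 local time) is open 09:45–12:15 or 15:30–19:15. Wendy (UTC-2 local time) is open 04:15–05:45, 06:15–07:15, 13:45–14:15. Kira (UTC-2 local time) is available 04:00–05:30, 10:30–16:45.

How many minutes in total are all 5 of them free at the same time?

Freya in UTC: 11:30-17:00, 18:15-18:45 (subtract 2h to convert from UTC+2).
Arjun in UTC: 06:45-07:30, 08:00-08:45, 09:45-12:00, 12:45-18:30 (subtract 3h to convert from UTC+3).
Lila in UTC: 06:45-09:15, 12:30-16:15 (subtract 3h to convert from UTC+3).
Wendy in UTC: 06:15-07:45, 08:15-09:15, 15:45-16:15 (add 2h to convert from UTC-2).
Kira in UTC: 06:00-07:30, 12:30-18:45 (add 2h to convert from UTC-2).
Freya ∩ Arjun: 11:30-12:00, 12:45-17:00, 18:15-18:30.
Freya ∩ Arjun ∩ Lila: 12:45-16:15.
Freya ∩ Arjun ∩ Lila ∩ Wendy: 15:45-16:15.
Freya ∩ Arjun ∩ Lila ∩ Wendy ∩ Kira: 15:45-16:15.
That's a single block of 30 minutes.

30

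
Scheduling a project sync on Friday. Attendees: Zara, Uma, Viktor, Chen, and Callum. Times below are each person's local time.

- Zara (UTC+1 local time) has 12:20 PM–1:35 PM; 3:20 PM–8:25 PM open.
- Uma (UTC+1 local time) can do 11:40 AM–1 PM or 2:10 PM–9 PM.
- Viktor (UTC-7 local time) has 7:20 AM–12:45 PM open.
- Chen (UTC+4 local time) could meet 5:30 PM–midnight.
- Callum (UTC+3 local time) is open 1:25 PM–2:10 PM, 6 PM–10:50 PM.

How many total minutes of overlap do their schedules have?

Zara in UTC: 11:20-12:35, 14:20-19:25 (subtract 1h to convert from UTC+1).
Uma in UTC: 10:40-12:00, 13:10-20:00 (subtract 1h to convert from UTC+1).
Viktor in UTC: 14:20-19:45 (add 7h to convert from UTC-7).
Chen in UTC: 13:30-20:00 (subtract 4h to convert from UTC+4).
Callum in UTC: 10:25-11:10, 15:00-19:50 (subtract 3h to convert from UTC+3).
Zara ∩ Uma: 11:20-12:00, 14:20-19:25.
Zara ∩ Uma ∩ Viktor: 14:20-19:25.
Zara ∩ Uma ∩ Viktor ∩ Chen: 14:20-19:25.
Zara ∩ Uma ∩ Viktor ∩ Chen ∩ Callum: 15:00-19:25.
That's a single block of 265 minutes.

265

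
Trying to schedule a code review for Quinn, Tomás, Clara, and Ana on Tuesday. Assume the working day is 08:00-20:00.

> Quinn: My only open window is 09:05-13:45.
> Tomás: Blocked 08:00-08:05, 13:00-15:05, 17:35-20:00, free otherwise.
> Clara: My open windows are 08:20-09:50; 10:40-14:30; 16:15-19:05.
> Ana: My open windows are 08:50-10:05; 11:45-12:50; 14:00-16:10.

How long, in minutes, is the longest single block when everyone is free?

Quinn free: 09:05-13:45.
Tomás free: 08:05-13:00, 15:05-17:35 (invert busy blocks within the working day).
Clara free: 08:20-09:50, 10:40-14:30, 16:15-19:05.
Ana free: 08:50-10:05, 11:45-12:50, 14:00-16:10.
Quinn ∩ Tomás: 09:05-13:00.
Quinn ∩ Tomás ∩ Clara: 09:05-09:50, 10:40-13:00.
Quinn ∩ Tomás ∩ Clara ∩ Ana: 09:05-09:50, 11:45-12:50.
The longest is 11:45-12:50 at 65 minutes.

65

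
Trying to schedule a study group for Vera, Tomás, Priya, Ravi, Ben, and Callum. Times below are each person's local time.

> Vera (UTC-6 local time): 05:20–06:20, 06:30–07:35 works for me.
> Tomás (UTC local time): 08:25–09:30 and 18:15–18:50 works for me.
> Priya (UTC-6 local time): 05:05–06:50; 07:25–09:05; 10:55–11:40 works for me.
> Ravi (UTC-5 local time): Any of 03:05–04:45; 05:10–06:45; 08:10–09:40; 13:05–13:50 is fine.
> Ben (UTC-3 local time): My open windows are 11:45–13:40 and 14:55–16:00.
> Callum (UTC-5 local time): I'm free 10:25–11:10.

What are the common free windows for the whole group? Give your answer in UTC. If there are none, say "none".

none

Vera in UTC: 11:20-12:20, 12:30-13:35 (add 6h to convert from UTC-6).
Tomás in UTC: 08:25-09:30, 18:15-18:50.
Priya in UTC: 11:05-12:50, 13:25-15:05, 16:55-17:40 (add 6h to convert from UTC-6).
Ravi in UTC: 08:05-09:45, 10:10-11:45, 13:10-14:40, 18:05-18:50 (add 5h to convert from UTC-5).
Ben in UTC: 14:45-16:40, 17:55-19:00 (add 3h to convert from UTC-3).
Callum in UTC: 15:25-16:10 (add 5h to convert from UTC-5).
Vera ∩ Tomás: ∅.
Vera ∩ Tomás ∩ Priya: ∅.
Vera ∩ Tomás ∩ Priya ∩ Ravi: ∅.
Vera ∩ Tomás ∩ Priya ∩ Ravi ∩ Ben: ∅.
Vera ∩ Tomás ∩ Priya ∩ Ravi ∩ Ben ∩ Callum: ∅.
There is no time when everyone is free.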